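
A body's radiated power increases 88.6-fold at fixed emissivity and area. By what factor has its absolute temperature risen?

P ∝ T⁴ ⇒ T ∝ P^(1/4), so T scales by (88.6)^(1/4) = 3.07.

factor ≈ 3.07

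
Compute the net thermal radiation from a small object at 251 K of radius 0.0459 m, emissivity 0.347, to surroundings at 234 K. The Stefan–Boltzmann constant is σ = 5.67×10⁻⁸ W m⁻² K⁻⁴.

Q ≈ 0.506 W

A = 4πr² = 4π × (0.0459)² = 0.0265 m².
Q = εσA(T⁴ − T_s⁴). T⁴ − T_s⁴ = (251)⁴ − (234)⁴ = 3.97×10^9 − 3.00×10^9 = 9.71×10^8 K⁴.
Q = 0.347 × 5.67×10⁻⁸ × 0.0265 × 9.71×10^8 = 0.506 W.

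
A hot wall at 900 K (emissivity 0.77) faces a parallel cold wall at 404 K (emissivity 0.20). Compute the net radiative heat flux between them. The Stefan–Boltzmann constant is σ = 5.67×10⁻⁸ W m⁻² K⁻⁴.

For two large parallel gray plates, q = σ(T₁⁴ − T₂⁴) / (1/ε₁ + 1/ε₂ − 1).
1/ε₁ + 1/ε₂ − 1 = 1/0.77 + 1/0.20 − 1 = 5.299.
T₁⁴ − T₂⁴ = 6.56×10^11 − 2.66×10^10 = 6.29×10^11 K⁴.
q = 5.67×10⁻⁸ × 6.29×10^11 / 5.299 = 6740 W/m².

q ≈ 6740 W/m²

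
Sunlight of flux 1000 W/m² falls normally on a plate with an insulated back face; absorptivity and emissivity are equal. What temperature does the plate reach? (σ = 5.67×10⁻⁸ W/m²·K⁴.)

Absorbed flux αS = emitted flux εσT⁴ (one radiating face); with α = ε, T = (S/σ)^(1/4).
T = (1000 / 5.67×10⁻⁸)^(1/4) = (1.76×10^10)^(1/4).
T = 364 K.

T ≈ 364 K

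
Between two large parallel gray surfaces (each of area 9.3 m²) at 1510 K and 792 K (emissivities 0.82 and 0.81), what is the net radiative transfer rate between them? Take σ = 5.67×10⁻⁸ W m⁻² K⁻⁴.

Q ≈ 1.74×10^6 W

For two large parallel gray plates, q = σ(T₁⁴ − T₂⁴) / (1/ε₁ + 1/ε₂ − 1).
1/ε₁ + 1/ε₂ − 1 = 1/0.82 + 1/0.81 − 1 = 1.454.
T₁⁴ − T₂⁴ = 5.20×10^12 − 3.93×10^11 = 4.81×10^12 K⁴.
q = 5.67×10⁻⁸ × 4.81×10^12 / 1.454 = 1.87×10^5 W/m².
Q = q·A = 1.87×10^5 × 9.3 = 1.74×10^6 W.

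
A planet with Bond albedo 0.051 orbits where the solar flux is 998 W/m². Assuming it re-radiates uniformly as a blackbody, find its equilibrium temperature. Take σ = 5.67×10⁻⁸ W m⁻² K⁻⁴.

Power absorbed = (1−a)S·πR²; power emitted = 4πR²σT⁴. Equating and cancelling πR²:
T = ((1−a)S / 4σ)^(1/4) = (947 / (4 × 5.67×10⁻⁸))^(1/4) = (4.18×10^9)^(1/4).
T = 254 K.

T ≈ 254 K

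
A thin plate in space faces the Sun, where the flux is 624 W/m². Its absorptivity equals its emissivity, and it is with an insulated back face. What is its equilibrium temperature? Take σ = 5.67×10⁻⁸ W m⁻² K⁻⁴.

T ≈ 324 K

Absorbed flux αS = emitted flux εσT⁴ (one radiating face); with α = ε, T = (S/σ)^(1/4).
T = (624 / 5.67×10⁻⁸)^(1/4) = (1.10×10^10)^(1/4).
T = 324 K.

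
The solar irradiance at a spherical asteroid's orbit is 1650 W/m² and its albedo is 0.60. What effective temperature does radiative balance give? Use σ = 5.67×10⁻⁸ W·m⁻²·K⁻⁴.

Power absorbed = (1−a)S·πR²; power emitted = 4πR²σT⁴. Equating and cancelling πR²:
T = ((1−a)S / 4σ)^(1/4) = (660 / (4 × 5.67×10⁻⁸))^(1/4) = (2.91×10^9)^(1/4).
T = 232 K.

T ≈ 232 K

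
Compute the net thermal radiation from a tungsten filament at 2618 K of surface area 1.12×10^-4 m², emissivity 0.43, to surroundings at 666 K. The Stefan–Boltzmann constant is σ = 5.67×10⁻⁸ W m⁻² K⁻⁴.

Q = εσA(T⁴ − T_s⁴). T⁴ − T_s⁴ = (2618)⁴ − (666)⁴ = 4.70×10^13 − 1.97×10^11 = 4.68×10^13 K⁴.
Q = 0.43 × 5.67×10⁻⁸ × 1.12×10^-4 × 4.68×10^13 = 128 W.

Q ≈ 128 W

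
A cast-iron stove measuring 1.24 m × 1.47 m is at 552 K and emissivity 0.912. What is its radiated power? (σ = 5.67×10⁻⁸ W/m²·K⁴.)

P ≈ 8750 W

A = 1.24 × 1.47 = 1.82 m².
P = εσAT⁴ = 0.912 × 5.67×10⁻⁸ × 1.82 × (552)⁴ = 0.912 × 5.67×10⁻⁸ × 1.82 × 9.28×10^10.
P = 8750 W.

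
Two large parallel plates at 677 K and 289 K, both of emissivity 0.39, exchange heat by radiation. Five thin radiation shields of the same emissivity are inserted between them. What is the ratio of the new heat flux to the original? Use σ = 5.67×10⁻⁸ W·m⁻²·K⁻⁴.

With N identical shields there are N+1 = 6 gaps in series, each with the same radiative resistance, so the flux falls to 1/(N+1) of its unshielded value.

ratio ≈ 0.167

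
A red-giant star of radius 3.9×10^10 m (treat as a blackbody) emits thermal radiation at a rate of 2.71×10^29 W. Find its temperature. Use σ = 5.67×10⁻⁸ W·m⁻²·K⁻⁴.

A = 4πr² = 4π × (3.9×10^10)² = 1.91×10^22 m².
From P = σAT⁴, T = (P / σA)^(1/4) = (2.71×10^29 / (5.67×10⁻⁸ × 1.91×10^22))^(1/4).
T = (2.50×10^14)^(1/4) = 3980 K.

T ≈ 3980 K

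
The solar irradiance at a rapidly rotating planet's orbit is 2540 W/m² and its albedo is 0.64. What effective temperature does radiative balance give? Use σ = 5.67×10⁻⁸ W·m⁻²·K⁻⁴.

T ≈ 252 K

Power absorbed = (1−a)S·πR²; power emitted = 4πR²σT⁴. Equating and cancelling πR²:
T = ((1−a)S / 4σ)^(1/4) = (914 / (4 × 5.67×10⁻⁸))^(1/4) = (4.03×10^9)^(1/4).
T = 252 K.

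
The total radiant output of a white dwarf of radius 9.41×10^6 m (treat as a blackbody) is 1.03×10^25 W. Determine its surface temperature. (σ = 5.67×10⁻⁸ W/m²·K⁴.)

A = 4πr² = 4π × (9.41×10^6)² = 1.11×10^15 m².
From P = σAT⁴, T = (P / σA)^(1/4) = (1.03×10^25 / (5.67×10⁻⁸ × 1.11×10^15))^(1/4).
T = (1.63×10^17)^(1/4) = 20100 K.

T ≈ 20100 K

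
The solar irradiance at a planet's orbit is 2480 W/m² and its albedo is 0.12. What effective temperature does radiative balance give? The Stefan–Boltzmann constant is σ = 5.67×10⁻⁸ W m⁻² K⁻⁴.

Power absorbed = (1−a)S·πR²; power emitted = 4πR²σT⁴. Equating and cancelling πR²:
T = ((1−a)S / 4σ)^(1/4) = (2180 / (4 × 5.67×10⁻⁸))^(1/4) = (9.62×10^9)^(1/4).
T = 313 K.

T ≈ 313 K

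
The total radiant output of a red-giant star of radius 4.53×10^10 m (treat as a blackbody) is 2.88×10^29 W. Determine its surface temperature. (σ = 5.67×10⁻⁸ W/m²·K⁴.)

T ≈ 3750 K

A = 4πr² = 4π × (4.53×10^10)² = 2.58×10^22 m².
From P = σAT⁴, T = (P / σA)^(1/4) = (2.88×10^29 / (5.67×10⁻⁸ × 2.58×10^22))^(1/4).
T = (1.97×10^14)^(1/4) = 3750 K.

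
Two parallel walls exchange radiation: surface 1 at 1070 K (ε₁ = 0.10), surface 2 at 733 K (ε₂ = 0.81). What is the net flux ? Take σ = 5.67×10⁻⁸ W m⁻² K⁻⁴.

For two large parallel gray plates, q = σ(T₁⁴ − T₂⁴) / (1/ε₁ + 1/ε₂ − 1).
1/ε₁ + 1/ε₂ − 1 = 1/0.10 + 1/0.81 − 1 = 10.23.
T₁⁴ − T₂⁴ = 1.31×10^12 − 2.89×10^11 = 1.02×10^12 K⁴.
q = 5.67×10⁻⁸ × 1.02×10^12 / 10.23 = 5660 W/m².

q ≈ 5660 W/m²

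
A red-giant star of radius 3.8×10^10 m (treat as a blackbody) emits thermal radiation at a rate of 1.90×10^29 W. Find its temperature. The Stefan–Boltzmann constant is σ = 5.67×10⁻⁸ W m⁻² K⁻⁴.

T ≈ 3690 K

A = 4πr² = 4π × (3.8×10^10)² = 1.81×10^22 m².
From P = σAT⁴, T = (P / σA)^(1/4) = (1.90×10^29 / (5.67×10⁻⁸ × 1.81×10^22))^(1/4).
T = (1.85×10^14)^(1/4) = 3690 K.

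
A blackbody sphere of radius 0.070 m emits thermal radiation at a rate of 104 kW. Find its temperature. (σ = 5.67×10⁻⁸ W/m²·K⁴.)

T ≈ 2340 K

A = 4πr² = 4π × (0.070)² = 0.0616 m².
From P = σAT⁴, T = (P / σA)^(1/4) = (1.04×10^5 / (5.67×10⁻⁸ × 0.0616))^(1/4).
T = (2.98×10^13)^(1/4) = 2340 K.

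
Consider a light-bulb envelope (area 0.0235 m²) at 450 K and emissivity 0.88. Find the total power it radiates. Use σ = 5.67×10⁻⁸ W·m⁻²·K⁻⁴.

P ≈ 48.1 W

Stefan–Boltzmann: P = εσAT⁴ = 0.88 × 5.67×10⁻⁸ × 0.0235 × (450)⁴ = 0.88 × 5.67×10⁻⁸ × 0.0235 × 4.10×10^10.
P = 48.1 W.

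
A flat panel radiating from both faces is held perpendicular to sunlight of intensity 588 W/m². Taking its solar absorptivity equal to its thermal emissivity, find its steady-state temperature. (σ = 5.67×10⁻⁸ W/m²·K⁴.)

Absorbed flux αS = emitted flux 2εσT⁴ per unit area; with α = ε this gives T = (S/2σ)^(1/4).
T = (588 / (2 × 5.67×10⁻⁸))^(1/4) = (5.19×10^9)^(1/4).
T = 268 K.

T ≈ 268 K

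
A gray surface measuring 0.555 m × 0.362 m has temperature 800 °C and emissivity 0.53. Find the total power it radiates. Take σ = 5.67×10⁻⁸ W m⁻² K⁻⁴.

A = 0.555 × 0.362 = 0.201 m².
800 °C = 1073 K.
Stefan–Boltzmann: P = εσAT⁴ = 0.53 × 5.67×10⁻⁸ × 0.201 × (1073)⁴ = 0.53 × 5.67×10⁻⁸ × 0.201 × 1.33×10^12.
P = 8000 W.

P ≈ 8000 W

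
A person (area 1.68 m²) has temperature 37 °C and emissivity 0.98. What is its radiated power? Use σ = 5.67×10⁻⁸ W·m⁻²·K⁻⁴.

37 °C = 310 K.
P = εσAT⁴ = 0.98 × 5.67×10⁻⁸ × 1.68 × (310)⁴ = 0.98 × 5.67×10⁻⁸ × 1.68 × 9.24×10^9.
P = 862 W.

P ≈ 862 W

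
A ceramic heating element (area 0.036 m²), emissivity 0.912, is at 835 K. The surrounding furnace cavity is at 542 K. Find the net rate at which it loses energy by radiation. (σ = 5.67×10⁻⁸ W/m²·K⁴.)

Q = εσA(T⁴ − T_s⁴). T⁴ − T_s⁴ = (835)⁴ − (542)⁴ = 4.86×10^11 − 8.63×10^10 = 4.00×10^11 K⁴.
Q = 0.912 × 5.67×10⁻⁸ × 0.0360 × 4.00×10^11 = 744 W.

Q ≈ 744 W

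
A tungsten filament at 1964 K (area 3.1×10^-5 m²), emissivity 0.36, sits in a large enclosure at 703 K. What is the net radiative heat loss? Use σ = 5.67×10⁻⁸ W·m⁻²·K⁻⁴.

Q ≈ 9.26 W

Q = εσA(T⁴ − T_s⁴). T⁴ − T_s⁴ = (1964)⁴ − (703)⁴ = 1.49×10^13 − 2.44×10^11 = 1.46×10^13 K⁴.
Q = 0.36 × 5.67×10⁻⁸ × 3.10×10^-5 × 1.46×10^13 = 9.26 W.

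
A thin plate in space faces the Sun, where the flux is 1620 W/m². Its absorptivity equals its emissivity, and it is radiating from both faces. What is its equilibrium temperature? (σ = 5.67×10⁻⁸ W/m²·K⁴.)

T ≈ 346 K

Absorbed flux αS = emitted flux 2εσT⁴ per unit area; with α = ε this gives T = (S/2σ)^(1/4).
T = (1620 / (2 × 5.67×10⁻⁸))^(1/4) = (1.43×10^10)^(1/4).
T = 346 K.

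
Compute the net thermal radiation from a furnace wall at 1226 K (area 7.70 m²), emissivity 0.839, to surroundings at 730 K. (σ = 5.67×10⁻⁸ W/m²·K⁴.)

Q ≈ 7.24×10^5 W

Q = εσA(T⁴ − T_s⁴). T⁴ − T_s⁴ = (1226)⁴ − (730)⁴ = 2.26×10^12 − 2.84×10^11 = 1.98×10^12 K⁴.
Q = 0.839 × 5.67×10⁻⁸ × 7.70 × 1.98×10^12 = 7.24×10^5 W.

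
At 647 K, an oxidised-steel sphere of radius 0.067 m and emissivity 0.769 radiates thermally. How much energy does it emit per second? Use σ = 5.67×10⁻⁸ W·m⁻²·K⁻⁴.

A = 4πr² = 4π × (0.067)² = 0.0564 m².
Stefan–Boltzmann: P = εσAT⁴ = 0.769 × 5.67×10⁻⁸ × 0.0564 × (647)⁴ = 0.769 × 5.67×10⁻⁸ × 0.0564 × 1.75×10^11.
P = 431 W.

P ≈ 431 W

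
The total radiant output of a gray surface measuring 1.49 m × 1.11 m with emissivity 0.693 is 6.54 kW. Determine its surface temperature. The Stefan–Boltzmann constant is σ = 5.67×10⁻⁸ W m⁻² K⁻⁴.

A = 1.49 × 1.11 = 1.65 m².
From P = εσAT⁴, T = (P / εσA)^(1/4) = (6540 / (0.693 × 5.67×10⁻⁸ × 1.65))^(1/4).
T = (1.01×10^11)^(1/4) = 563 K.

T ≈ 563 K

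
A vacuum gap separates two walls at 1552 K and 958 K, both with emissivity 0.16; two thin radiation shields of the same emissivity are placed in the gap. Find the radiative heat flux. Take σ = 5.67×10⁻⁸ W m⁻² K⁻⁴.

Each of the 3 gaps contributes resistance (2/ε − 1) = 2/0.16 − 1 = 11.50; total = 34.50.
q = σ(T₁⁴ − T₂⁴) / 34.50 = 5.67×10⁻⁸ × 4.96×10^12 / 34.50 = 8150 W/m².

q ≈ 8150 W/m²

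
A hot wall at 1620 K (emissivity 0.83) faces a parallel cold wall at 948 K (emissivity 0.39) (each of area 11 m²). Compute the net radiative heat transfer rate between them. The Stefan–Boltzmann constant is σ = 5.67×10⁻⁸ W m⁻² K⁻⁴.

Q ≈ 1.37×10^6 W

For two large parallel gray plates, q = σ(T₁⁴ − T₂⁴) / (1/ε₁ + 1/ε₂ − 1).
1/ε₁ + 1/ε₂ − 1 = 1/0.83 + 1/0.39 − 1 = 2.769.
T₁⁴ − T₂⁴ = 6.89×10^12 − 8.08×10^11 = 6.08×10^12 K⁴.
q = 5.67×10⁻⁸ × 6.08×10^12 / 2.769 = 1.24×10^5 W/m².
Q = q·A = 1.24×10^5 × 11 = 1.37×10^6 W.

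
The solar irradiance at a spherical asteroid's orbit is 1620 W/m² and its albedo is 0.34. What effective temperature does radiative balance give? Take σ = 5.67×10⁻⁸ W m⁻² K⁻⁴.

T ≈ 262 K

Power absorbed = (1−a)S·πR²; power emitted = 4πR²σT⁴. Equating and cancelling πR²:
T = ((1−a)S / 4σ)^(1/4) = (1070 / (4 × 5.67×10⁻⁸))^(1/4) = (4.71×10^9)^(1/4).
T = 262 K.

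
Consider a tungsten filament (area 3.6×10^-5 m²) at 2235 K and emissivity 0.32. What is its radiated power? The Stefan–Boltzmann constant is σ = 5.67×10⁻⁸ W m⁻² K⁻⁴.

P = εσAT⁴ = 0.32 × 5.67×10⁻⁸ × 3.60×10^-5 × (2235)⁴ = 0.32 × 5.67×10⁻⁸ × 3.60×10^-5 × 2.50×10^13.
P = 16.3 W.

P ≈ 16.3 W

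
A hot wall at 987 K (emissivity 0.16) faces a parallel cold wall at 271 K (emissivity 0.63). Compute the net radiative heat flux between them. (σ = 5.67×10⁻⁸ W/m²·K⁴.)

For two large parallel gray plates, q = σ(T₁⁴ − T₂⁴) / (1/ε₁ + 1/ε₂ − 1).
1/ε₁ + 1/ε₂ − 1 = 1/0.16 + 1/0.63 − 1 = 6.837.
T₁⁴ − T₂⁴ = 9.49×10^11 − 5.39×10^9 = 9.44×10^11 K⁴.
q = 5.67×10⁻⁸ × 9.44×10^11 / 6.837 = 7830 W/m².

q ≈ 7830 W/m²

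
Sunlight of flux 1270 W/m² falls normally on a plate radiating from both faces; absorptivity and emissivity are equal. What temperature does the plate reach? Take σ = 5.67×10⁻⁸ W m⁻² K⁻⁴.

T ≈ 325 K

Absorbed flux αS = emitted flux 2εσT⁴ per unit area; with α = ε this gives T = (S/2σ)^(1/4).
T = (1270 / (2 × 5.67×10⁻⁸))^(1/4) = (1.12×10^10)^(1/4).
T = 325 K.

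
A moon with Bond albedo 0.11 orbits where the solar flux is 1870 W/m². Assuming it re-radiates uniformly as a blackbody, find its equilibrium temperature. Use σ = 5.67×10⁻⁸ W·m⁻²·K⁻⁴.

Power absorbed = (1−a)S·πR²; power emitted = 4πR²σT⁴. Equating and cancelling πR²:
T = ((1−a)S / 4σ)^(1/4) = (1660 / (4 × 5.67×10⁻⁸))^(1/4) = (7.34×10^9)^(1/4).
T = 293 K.

T ≈ 293 K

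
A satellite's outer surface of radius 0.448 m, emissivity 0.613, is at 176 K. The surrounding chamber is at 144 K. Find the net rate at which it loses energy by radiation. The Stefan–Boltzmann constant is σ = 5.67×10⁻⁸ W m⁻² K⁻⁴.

Q ≈ 46.4 W

A = 4πr² = 4π × (0.448)² = 2.52 m².
Q = εσA(T⁴ − T_s⁴). T⁴ − T_s⁴ = (176)⁴ − (144)⁴ = 9.60×10^8 − 4.30×10^8 = 5.30×10^8 K⁴.
Q = 0.613 × 5.67×10⁻⁸ × 2.52 × 5.30×10^8 = 46.4 W.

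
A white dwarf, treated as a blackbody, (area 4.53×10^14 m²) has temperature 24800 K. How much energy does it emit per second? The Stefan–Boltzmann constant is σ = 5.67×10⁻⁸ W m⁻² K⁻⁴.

P = σAT⁴ = 5.67×10⁻⁸ × 4.53×10^14 × (24800)⁴ = 5.67×10⁻⁸ × 4.53×10^14 × 3.78×10^17.
P = 9.72×10^24 W.

P ≈ 9.72×10^24 W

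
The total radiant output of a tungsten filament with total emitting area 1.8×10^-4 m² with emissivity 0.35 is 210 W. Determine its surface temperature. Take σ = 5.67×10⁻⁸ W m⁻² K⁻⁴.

T ≈ 2770 K

From P = εσAT⁴, T = (P / εσA)^(1/4) = (210 / (0.35 × 5.67×10⁻⁸ × 1.80×10^-4))^(1/4).
T = (5.88×10^13)^(1/4) = 2770 K.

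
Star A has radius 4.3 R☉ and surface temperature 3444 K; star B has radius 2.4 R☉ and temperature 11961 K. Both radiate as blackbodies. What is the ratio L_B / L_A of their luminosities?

L = 4πR²σT⁴ ∝ R²T⁴, so L_B/L_A = (2.4/4.3)² × (11961/3444)⁴ = 0.312 × 145 = 45.3.

L_B/L_A ≈ 45.3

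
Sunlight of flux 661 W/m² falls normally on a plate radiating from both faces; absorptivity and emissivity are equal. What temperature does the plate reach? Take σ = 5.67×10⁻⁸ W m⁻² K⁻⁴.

T ≈ 276 K

Absorbed flux αS = emitted flux 2εσT⁴ per unit area; with α = ε this gives T = (S/2σ)^(1/4).
T = (661 / (2 × 5.67×10⁻⁸))^(1/4) = (5.83×10^9)^(1/4).
T = 276 K.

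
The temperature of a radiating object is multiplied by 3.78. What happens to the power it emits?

factor ≈ 204

P ∝ T⁴, so the power scales as (3.78)⁴ = 204.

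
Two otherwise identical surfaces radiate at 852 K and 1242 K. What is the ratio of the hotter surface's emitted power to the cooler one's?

ratio ≈ 4.52

P ∝ T⁴, so the ratio is (1242/852)⁴ = (1.458)⁴ = 4.52.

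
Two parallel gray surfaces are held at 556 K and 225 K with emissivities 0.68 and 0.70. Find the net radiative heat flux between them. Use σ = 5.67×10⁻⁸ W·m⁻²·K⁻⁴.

For two large parallel gray plates, q = σ(T₁⁴ − T₂⁴) / (1/ε₁ + 1/ε₂ − 1).
1/ε₁ + 1/ε₂ − 1 = 1/0.68 + 1/0.70 − 1 = 1.899.
T₁⁴ − T₂⁴ = 9.56×10^10 − 2.56×10^9 = 9.30×10^10 K⁴.
q = 5.67×10⁻⁸ × 9.30×10^10 / 1.899 = 2780 W/m².

q ≈ 2780 W/m²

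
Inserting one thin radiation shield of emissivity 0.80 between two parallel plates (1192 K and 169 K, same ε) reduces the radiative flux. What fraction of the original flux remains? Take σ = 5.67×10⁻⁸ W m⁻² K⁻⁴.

ratio ≈ 0.500

With N identical shields there are N+1 = 2 gaps in series, each with the same radiative resistance, so the flux falls to 1/(N+1) of its unshielded value.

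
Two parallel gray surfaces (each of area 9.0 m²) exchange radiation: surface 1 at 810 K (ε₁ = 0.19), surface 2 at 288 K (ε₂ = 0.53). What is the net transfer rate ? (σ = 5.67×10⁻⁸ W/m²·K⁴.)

For two large parallel gray plates, q = σ(T₁⁴ − T₂⁴) / (1/ε₁ + 1/ε₂ − 1).
1/ε₁ + 1/ε₂ − 1 = 1/0.19 + 1/0.53 − 1 = 6.150.
T₁⁴ − T₂⁴ = 4.30×10^11 − 6.88×10^9 = 4.24×10^11 K⁴.
q = 5.67×10⁻⁸ × 4.24×10^11 / 6.150 = 3910 W/m².
Q = q·A = 3910 × 9.0 = 35100 W.

Q ≈ 35100 W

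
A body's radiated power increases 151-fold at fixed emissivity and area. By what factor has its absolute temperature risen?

factor ≈ 3.51

P ∝ T⁴ ⇒ T ∝ P^(1/4), so T scales by (151)^(1/4) = 3.51.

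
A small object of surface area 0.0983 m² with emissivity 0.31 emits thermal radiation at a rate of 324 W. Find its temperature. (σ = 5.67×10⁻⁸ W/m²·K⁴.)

From P = εσAT⁴, T = (P / εσA)^(1/4) = (324 / (0.31 × 5.67×10⁻⁸ × 0.0983))^(1/4).
T = (1.88×10^11)^(1/4) = 658 K.

T ≈ 658 K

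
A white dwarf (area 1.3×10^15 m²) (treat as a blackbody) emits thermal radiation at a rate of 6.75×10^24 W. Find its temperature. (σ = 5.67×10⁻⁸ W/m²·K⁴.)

T ≈ 17400 K

From P = σAT⁴, T = (P / σA)^(1/4) = (6.75×10^24 / (5.67×10⁻⁸ × 1.30×10^15))^(1/4).
T = (9.16×10^16)^(1/4) = 17400 K.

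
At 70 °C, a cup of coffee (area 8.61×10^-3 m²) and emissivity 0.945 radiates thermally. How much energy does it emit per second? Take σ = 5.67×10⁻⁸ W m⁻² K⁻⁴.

70 °C = 343 K.
P = εσAT⁴ = 0.945 × 5.67×10⁻⁸ × 8.61×10^-3 × (343)⁴ = 0.945 × 5.67×10⁻⁸ × 8.61×10^-3 × 1.38×10^10.
P = 6.39 W.

P ≈ 6.39 W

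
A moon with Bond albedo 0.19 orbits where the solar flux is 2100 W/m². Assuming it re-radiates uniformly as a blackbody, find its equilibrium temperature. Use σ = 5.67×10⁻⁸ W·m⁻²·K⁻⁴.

T ≈ 294 K

Power absorbed = (1−a)S·πR²; power emitted = 4πR²σT⁴. Equating and cancelling πR²:
T = ((1−a)S / 4σ)^(1/4) = (1700 / (4 × 5.67×10⁻⁸))^(1/4) = (7.50×10^9)^(1/4).
T = 294 K.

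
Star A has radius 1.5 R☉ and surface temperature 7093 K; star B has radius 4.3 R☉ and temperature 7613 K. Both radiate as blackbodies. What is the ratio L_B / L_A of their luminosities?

L_B/L_A ≈ 10.9

L = 4πR²σT⁴ ∝ R²T⁴, so L_B/L_A = (4.3/1.5)² × (7613/7093)⁴ = 8.22 × 1.33 = 10.9.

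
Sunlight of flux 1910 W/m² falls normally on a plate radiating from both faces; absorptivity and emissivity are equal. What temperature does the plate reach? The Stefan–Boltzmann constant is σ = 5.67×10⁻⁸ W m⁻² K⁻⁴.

T ≈ 360 K

Absorbed flux αS = emitted flux 2εσT⁴ per unit area; with α = ε this gives T = (S/2σ)^(1/4).
T = (1910 / (2 × 5.67×10⁻⁸))^(1/4) = (1.68×10^10)^(1/4).
T = 360 K.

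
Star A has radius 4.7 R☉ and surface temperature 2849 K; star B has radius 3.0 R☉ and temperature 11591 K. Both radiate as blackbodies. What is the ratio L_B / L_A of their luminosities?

L_B/L_A ≈ 112

L = 4πR²σT⁴ ∝ R²T⁴, so L_B/L_A = (3.0/4.7)² × (11591/2849)⁴ = 0.407 × 274 = 112.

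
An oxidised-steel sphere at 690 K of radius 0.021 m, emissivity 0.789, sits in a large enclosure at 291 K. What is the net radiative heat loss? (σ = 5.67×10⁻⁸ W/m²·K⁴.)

Q ≈ 54.4 W

A = 4πr² = 4π × (0.021)² = 5.54×10^-3 m².
Q = εσA(T⁴ − T_s⁴). T⁴ − T_s⁴ = (690)⁴ − (291)⁴ = 2.27×10^11 − 7.17×10^9 = 2.20×10^11 K⁴.
Q = 0.789 × 5.67×10⁻⁸ × 5.54×10^-3 × 2.20×10^11 = 54.4 W.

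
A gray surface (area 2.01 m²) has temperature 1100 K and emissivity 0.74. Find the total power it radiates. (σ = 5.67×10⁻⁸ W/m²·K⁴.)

P ≈ 1.23×10^5 W

Stefan–Boltzmann: P = εσAT⁴ = 0.74 × 5.67×10⁻⁸ × 2.01 × (1100)⁴ = 0.74 × 5.67×10⁻⁸ × 2.01 × 1.46×10^12.
P = 1.23×10^5 W.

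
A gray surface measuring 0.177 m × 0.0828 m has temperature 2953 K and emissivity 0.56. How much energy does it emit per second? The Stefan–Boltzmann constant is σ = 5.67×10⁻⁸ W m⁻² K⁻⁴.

P ≈ 35400 W

A = 0.177 × 0.0828 = 0.0147 m².
P = εσAT⁴ = 0.56 × 5.67×10⁻⁸ × 0.0147 × (2953)⁴ = 0.56 × 5.67×10⁻⁸ × 0.0147 × 7.60×10^13.
P = 35400 W.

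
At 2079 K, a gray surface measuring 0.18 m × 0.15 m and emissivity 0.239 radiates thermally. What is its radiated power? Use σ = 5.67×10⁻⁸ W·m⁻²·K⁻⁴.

P ≈ 6840 W

A = 0.18 × 0.15 = 0.0270 m².
Stefan–Boltzmann: P = εσAT⁴ = 0.239 × 5.67×10⁻⁸ × 0.0270 × (2079)⁴ = 0.239 × 5.67×10⁻⁸ × 0.0270 × 1.87×10^13.
P = 6840 W.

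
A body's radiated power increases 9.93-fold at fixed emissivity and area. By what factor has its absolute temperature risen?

P ∝ T⁴ ⇒ T ∝ P^(1/4), so T scales by (9.93)^(1/4) = 1.78.

factor ≈ 1.78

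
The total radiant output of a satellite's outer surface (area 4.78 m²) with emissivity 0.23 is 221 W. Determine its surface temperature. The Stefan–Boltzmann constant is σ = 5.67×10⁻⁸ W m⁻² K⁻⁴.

From P = εσAT⁴, T = (P / εσA)^(1/4) = (221 / (0.23 × 5.67×10⁻⁸ × 4.78))^(1/4).
T = (3.55×10^9)^(1/4) = 244 K.

T ≈ 244 K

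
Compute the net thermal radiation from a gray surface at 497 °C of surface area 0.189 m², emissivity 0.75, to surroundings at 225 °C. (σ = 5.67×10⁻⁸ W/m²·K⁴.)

Q ≈ 2330 W

Convert: 497 °C = 770 K; 225 °C = 498 K.
Q = εσA(T⁴ − T_s⁴). T⁴ − T_s⁴ = (770)⁴ − (498)⁴ = 3.52×10^11 − 6.15×10^10 = 2.90×10^11 K⁴.
Q = 0.75 × 5.67×10⁻⁸ × 0.189 × 2.90×10^11 = 2330 W.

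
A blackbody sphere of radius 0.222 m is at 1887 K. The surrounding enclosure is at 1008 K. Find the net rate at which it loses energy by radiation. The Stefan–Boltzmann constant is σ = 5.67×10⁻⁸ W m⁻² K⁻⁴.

Q ≈ 4.09×10^5 W

A = 4πr² = 4π × (0.222)² = 0.619 m².
Q = σA(T⁴ − T_s⁴). T⁴ − T_s⁴ = (1887)⁴ − (1008)⁴ = 1.27×10^13 − 1.03×10^12 = 1.16×10^13 K⁴.
Q = 5.67×10⁻⁸ × 0.619 × 1.16×10^13 = 4.09×10^5 W.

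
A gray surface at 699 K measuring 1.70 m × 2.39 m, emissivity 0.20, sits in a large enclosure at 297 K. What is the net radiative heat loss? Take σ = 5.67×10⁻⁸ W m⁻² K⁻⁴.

A = 1.70 × 2.39 = 4.06 m².
Q = εσA(T⁴ − T_s⁴). T⁴ − T_s⁴ = (699)⁴ − (297)⁴ = 2.39×10^11 − 7.78×10^9 = 2.31×10^11 K⁴.
Q = 0.20 × 5.67×10⁻⁸ × 4.06 × 2.31×10^11 = 10600 W.

Q ≈ 10600 W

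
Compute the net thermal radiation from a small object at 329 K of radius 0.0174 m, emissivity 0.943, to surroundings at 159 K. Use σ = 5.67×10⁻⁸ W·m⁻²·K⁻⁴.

A = 4πr² = 4π × (0.0174)² = 3.80×10^-3 m².
Q = εσA(T⁴ − T_s⁴). T⁴ − T_s⁴ = (329)⁴ − (159)⁴ = 1.17×10^10 − 6.39×10^8 = 1.11×10^10 K⁴.
Q = 0.943 × 5.67×10⁻⁸ × 3.80×10^-3 × 1.11×10^10 = 2.25 W.

Q ≈ 2.25 W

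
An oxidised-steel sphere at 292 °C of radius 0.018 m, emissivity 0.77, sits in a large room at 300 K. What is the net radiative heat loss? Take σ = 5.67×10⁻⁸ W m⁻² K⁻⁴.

A = 4πr² = 4π × (0.018)² = 4.07×10^-3 m².
Convert: 292 °C = 565 K.
Q = εσA(T⁴ − T_s⁴). T⁴ − T_s⁴ = (565)⁴ − (300)⁴ = 1.02×10^11 − 8.10×10^9 = 9.38×10^10 K⁴.
Q = 0.77 × 5.67×10⁻⁸ × 4.07×10^-3 × 9.38×10^10 = 16.7 W.

Q ≈ 16.7 W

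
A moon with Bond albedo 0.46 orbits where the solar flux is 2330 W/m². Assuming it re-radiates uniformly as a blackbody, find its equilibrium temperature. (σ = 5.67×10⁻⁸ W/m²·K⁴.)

Power absorbed = (1−a)S·πR²; power emitted = 4πR²σT⁴. Equating and cancelling πR²:
T = ((1−a)S / 4σ)^(1/4) = (1260 / (4 × 5.67×10⁻⁸))^(1/4) = (5.55×10^9)^(1/4).
T = 273 K.

T ≈ 273 K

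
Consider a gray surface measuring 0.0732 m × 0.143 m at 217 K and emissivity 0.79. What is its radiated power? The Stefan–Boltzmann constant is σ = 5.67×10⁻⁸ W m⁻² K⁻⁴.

P ≈ 1.04 W

A = 0.0732 × 0.143 = 0.0105 m².
Stefan–Boltzmann: P = εσAT⁴ = 0.79 × 5.67×10⁻⁸ × 0.0105 × (217)⁴ = 0.79 × 5.67×10⁻⁸ × 0.0105 × 2.22×10^9.
P = 1.04 W.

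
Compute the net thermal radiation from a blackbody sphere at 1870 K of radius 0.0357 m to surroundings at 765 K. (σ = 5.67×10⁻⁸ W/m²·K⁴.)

Q ≈ 10800 W

A = 4πr² = 4π × (0.0357)² = 0.0160 m².
Q = σA(T⁴ − T_s⁴). T⁴ − T_s⁴ = (1870)⁴ − (765)⁴ = 1.22×10^13 − 3.42×10^11 = 1.19×10^13 K⁴.
Q = 5.67×10⁻⁸ × 0.0160 × 1.19×10^13 = 10800 W.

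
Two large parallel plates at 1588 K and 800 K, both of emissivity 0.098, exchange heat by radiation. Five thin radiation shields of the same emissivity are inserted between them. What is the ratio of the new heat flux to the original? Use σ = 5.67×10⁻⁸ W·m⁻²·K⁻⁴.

ratio ≈ 0.167

With N identical shields there are N+1 = 6 gaps in series, each with the same radiative resistance, so the flux falls to 1/(N+1) of its unshielded value.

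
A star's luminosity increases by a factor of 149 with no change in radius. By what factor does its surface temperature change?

P ∝ T⁴ ⇒ T ∝ P^(1/4), so T scales by (149)^(1/4) = 3.49.

factor ≈ 3.49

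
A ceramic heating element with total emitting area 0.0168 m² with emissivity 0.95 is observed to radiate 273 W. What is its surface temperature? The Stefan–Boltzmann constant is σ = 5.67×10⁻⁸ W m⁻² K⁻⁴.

T ≈ 741 K

From P = εσAT⁴, T = (P / εσA)^(1/4) = (273 / (0.95 × 5.67×10⁻⁸ × 0.0168))^(1/4).
T = (3.02×10^11)^(1/4) = 741 K.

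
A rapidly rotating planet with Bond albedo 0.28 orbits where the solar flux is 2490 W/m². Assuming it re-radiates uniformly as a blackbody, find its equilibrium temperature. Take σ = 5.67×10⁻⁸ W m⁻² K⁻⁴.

Power absorbed = (1−a)S·πR²; power emitted = 4πR²σT⁴. Equating and cancelling πR²:
T = ((1−a)S / 4σ)^(1/4) = (1790 / (4 × 5.67×10⁻⁸))^(1/4) = (7.90×10^9)^(1/4).
T = 298 K.

T ≈ 298 K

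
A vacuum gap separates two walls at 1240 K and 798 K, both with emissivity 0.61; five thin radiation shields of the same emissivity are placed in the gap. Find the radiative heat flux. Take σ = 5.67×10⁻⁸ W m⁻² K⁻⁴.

Each of the 6 gaps contributes resistance (2/ε − 1) = 2/0.61 − 1 = 2.279; total = 13.67.
q = σ(T₁⁴ − T₂⁴) / 13.67 = 5.67×10⁻⁸ × 1.96×10^12 / 13.67 = 8120 W/m².

q ≈ 8120 W/m²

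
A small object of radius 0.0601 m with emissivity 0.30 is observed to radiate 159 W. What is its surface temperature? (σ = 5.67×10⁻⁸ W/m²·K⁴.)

A = 4πr² = 4π × (0.0601)² = 0.0454 m².
From P = εσAT⁴, T = (P / εσA)^(1/4) = (159 / (0.30 × 5.67×10⁻⁸ × 0.0454))^(1/4).
T = (2.06×10^11)^(1/4) = 674 K.

T ≈ 674 K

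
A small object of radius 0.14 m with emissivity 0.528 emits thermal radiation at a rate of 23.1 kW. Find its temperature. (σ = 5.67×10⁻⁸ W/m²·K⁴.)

T ≈ 1330 K

A = 4πr² = 4π × (0.14)² = 0.246 m².
From P = εσAT⁴, T = (P / εσA)^(1/4) = (23100 / (0.528 × 5.67×10⁻⁸ × 0.246))^(1/4).
T = (3.13×10^12)^(1/4) = 1330 K.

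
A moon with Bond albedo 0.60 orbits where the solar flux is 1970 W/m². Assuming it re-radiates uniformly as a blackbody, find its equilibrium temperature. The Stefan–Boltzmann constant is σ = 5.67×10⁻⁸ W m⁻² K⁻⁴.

T ≈ 243 K

Power absorbed = (1−a)S·πR²; power emitted = 4πR²σT⁴. Equating and cancelling πR²:
T = ((1−a)S / 4σ)^(1/4) = (788 / (4 × 5.67×10⁻⁸))^(1/4) = (3.47×10^9)^(1/4).
T = 243 K.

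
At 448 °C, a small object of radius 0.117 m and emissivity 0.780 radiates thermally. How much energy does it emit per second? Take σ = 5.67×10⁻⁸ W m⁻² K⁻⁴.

A = 4πr² = 4π × (0.117)² = 0.172 m².
448 °C = 721 K.
Stefan–Boltzmann: P = εσAT⁴ = 0.780 × 5.67×10⁻⁸ × 0.172 × (721)⁴ = 0.780 × 5.67×10⁻⁸ × 0.172 × 2.70×10^11.
P = 2060 W.

P ≈ 2060 W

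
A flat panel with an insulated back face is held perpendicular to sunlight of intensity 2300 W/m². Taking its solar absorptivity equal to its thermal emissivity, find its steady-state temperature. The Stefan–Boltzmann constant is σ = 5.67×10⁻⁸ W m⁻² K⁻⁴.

T ≈ 449 K

Absorbed flux αS = emitted flux εσT⁴ (one radiating face); with α = ε, T = (S/σ)^(1/4).
T = (2300 / 5.67×10⁻⁸)^(1/4) = (4.06×10^10)^(1/4).
T = 449 K.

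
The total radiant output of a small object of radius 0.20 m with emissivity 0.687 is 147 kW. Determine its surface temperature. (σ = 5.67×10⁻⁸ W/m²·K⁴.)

T ≈ 1660 K

A = 4πr² = 4π × (0.20)² = 0.503 m².
From P = εσAT⁴, T = (P / εσA)^(1/4) = (1.47×10^5 / (0.687 × 5.67×10⁻⁸ × 0.503))^(1/4).
T = (7.51×10^12)^(1/4) = 1660 K.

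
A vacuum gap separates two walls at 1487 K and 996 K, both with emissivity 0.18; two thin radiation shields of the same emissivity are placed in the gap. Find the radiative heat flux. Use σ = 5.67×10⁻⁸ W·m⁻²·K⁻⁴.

Each of the 3 gaps contributes resistance (2/ε − 1) = 2/0.18 − 1 = 10.11; total = 30.33.
q = σ(T₁⁴ − T₂⁴) / 30.33 = 5.67×10⁻⁸ × 3.91×10^12 / 30.33 = 7300 W/m².

q ≈ 7300 W/m²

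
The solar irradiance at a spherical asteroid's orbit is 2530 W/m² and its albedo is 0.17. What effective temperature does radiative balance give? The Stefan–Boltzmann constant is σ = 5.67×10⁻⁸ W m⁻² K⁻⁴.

T ≈ 310 K

Power absorbed = (1−a)S·πR²; power emitted = 4πR²σT⁴. Equating and cancelling πR²:
T = ((1−a)S / 4σ)^(1/4) = (2100 / (4 × 5.67×10⁻⁸))^(1/4) = (9.26×10^9)^(1/4).
T = 310 K.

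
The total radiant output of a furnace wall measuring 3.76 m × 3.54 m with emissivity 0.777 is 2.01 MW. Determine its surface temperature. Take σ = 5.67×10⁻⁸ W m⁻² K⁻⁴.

A = 3.76 × 3.54 = 13.3 m².
From P = εσAT⁴, T = (P / εσA)^(1/4) = (2.01×10^6 / (0.777 × 5.67×10⁻⁸ × 13.3))^(1/4).
T = (3.43×10^12)^(1/4) = 1360 K.

T ≈ 1360 K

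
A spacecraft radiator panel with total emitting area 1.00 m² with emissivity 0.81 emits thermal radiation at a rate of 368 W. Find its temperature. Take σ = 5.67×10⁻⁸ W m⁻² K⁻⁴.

From P = εσAT⁴, T = (P / εσA)^(1/4) = (368 / (0.81 × 5.67×10⁻⁸ × 1.00))^(1/4).
T = (8.01×10^9)^(1/4) = 299 K.

T ≈ 299 K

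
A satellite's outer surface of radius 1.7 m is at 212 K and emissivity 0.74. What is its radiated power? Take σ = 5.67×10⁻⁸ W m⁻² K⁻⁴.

P ≈ 3080 W

A = 4πr² = 4π × (1.7)² = 36.3 m².
P = εσAT⁴ = 0.74 × 5.67×10⁻⁸ × 36.3 × (212)⁴ = 0.74 × 5.67×10⁻⁸ × 36.3 × 2.02×10^9.
P = 3080 W.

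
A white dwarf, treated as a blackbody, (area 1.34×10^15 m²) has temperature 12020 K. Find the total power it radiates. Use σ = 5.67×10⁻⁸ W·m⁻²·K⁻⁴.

P ≈ 1.59×10^24 W

P = σAT⁴ = 5.67×10⁻⁸ × 1.34×10^15 × (12020)⁴ = 5.67×10⁻⁸ × 1.34×10^15 × 2.09×10^16.
P = 1.59×10^24 W.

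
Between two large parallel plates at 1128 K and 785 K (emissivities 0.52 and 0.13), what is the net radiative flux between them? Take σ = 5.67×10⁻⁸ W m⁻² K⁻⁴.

q ≈ 8160 W/m²

For two large parallel gray plates, q = σ(T₁⁴ − T₂⁴) / (1/ε₁ + 1/ε₂ − 1).
1/ε₁ + 1/ε₂ − 1 = 1/0.52 + 1/0.13 − 1 = 8.615.
T₁⁴ − T₂⁴ = 1.62×10^12 − 3.80×10^11 = 1.24×10^12 K⁴.
q = 5.67×10⁻⁸ × 1.24×10^12 / 8.615 = 8160 W/m².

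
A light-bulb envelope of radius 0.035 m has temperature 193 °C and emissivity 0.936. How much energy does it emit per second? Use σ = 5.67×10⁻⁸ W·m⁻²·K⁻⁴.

A = 4πr² = 4π × (0.035)² = 0.0154 m².
193 °C = 466 K.
P = εσAT⁴ = 0.936 × 5.67×10⁻⁸ × 0.0154 × (466)⁴ = 0.936 × 5.67×10⁻⁸ × 0.0154 × 4.72×10^10.
P = 38.5 W.

P ≈ 38.5 W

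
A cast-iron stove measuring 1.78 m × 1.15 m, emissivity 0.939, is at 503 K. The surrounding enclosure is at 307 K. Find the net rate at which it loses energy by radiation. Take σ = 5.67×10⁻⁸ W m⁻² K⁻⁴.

Q ≈ 6010 W

A = 1.78 × 1.15 = 2.05 m².
Q = εσA(T⁴ − T_s⁴). T⁴ − T_s⁴ = (503)⁴ − (307)⁴ = 6.40×10^10 − 8.88×10^9 = 5.51×10^10 K⁴.
Q = 0.939 × 5.67×10⁻⁸ × 2.05 × 5.51×10^10 = 6010 W.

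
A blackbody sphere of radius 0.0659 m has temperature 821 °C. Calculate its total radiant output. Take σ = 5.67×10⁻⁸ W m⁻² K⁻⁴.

A = 4πr² = 4π × (0.0659)² = 0.0546 m².
821 °C = 1094 K.
P = σAT⁴ = 5.67×10⁻⁸ × 0.0546 × (1094)⁴ = 5.67×10⁻⁸ × 0.0546 × 1.43×10^12.
P = 4430 W.

P ≈ 4430 W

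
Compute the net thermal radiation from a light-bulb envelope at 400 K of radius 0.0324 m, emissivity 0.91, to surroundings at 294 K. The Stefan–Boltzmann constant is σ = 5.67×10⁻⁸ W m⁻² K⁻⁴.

Q ≈ 12.3 W

A = 4πr² = 4π × (0.0324)² = 0.0132 m².
Q = εσA(T⁴ − T_s⁴). T⁴ − T_s⁴ = (400)⁴ − (294)⁴ = 2.56×10^10 − 7.47×10^9 = 1.81×10^10 K⁴.
Q = 0.91 × 5.67×10⁻⁸ × 0.0132 × 1.81×10^10 = 12.3 W.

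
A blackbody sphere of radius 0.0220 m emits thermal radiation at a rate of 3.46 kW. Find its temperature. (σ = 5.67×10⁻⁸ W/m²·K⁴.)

A = 4πr² = 4π × (0.0220)² = 6.08×10^-3 m².
From P = σAT⁴, T = (P / σA)^(1/4) = (3460 / (5.67×10⁻⁸ × 6.08×10^-3))^(1/4).
T = (1.00×10^13)^(1/4) = 1780 K.

T ≈ 1780 K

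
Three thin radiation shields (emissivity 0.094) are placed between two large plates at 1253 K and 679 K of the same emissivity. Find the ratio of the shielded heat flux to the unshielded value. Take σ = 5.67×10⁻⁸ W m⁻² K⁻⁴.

With N identical shields there are N+1 = 4 gaps in series, each with the same radiative resistance, so the flux falls to 1/(N+1) of its unshielded value.

ratio ≈ 0.250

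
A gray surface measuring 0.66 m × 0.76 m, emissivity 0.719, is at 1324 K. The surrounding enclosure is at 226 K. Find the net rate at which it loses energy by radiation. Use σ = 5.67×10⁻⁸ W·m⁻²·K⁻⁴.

Q ≈ 62800 W

A = 0.66 × 0.76 = 0.502 m².
Q = εσA(T⁴ − T_s⁴). T⁴ − T_s⁴ = (1324)⁴ − (226)⁴ = 3.07×10^12 − 2.61×10^9 = 3.07×10^12 K⁴.
Q = 0.719 × 5.67×10⁻⁸ × 0.502 × 3.07×10^12 = 62800 W.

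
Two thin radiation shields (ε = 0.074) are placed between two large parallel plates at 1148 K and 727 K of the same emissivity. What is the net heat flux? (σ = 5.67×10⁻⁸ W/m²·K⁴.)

q ≈ 1060 W/m²

Each of the 3 gaps contributes resistance (2/ε − 1) = 2/0.074 − 1 = 26.03; total = 78.08.
q = σ(T₁⁴ − T₂⁴) / 78.08 = 5.67×10⁻⁸ × 1.46×10^12 / 78.08 = 1060 W/m².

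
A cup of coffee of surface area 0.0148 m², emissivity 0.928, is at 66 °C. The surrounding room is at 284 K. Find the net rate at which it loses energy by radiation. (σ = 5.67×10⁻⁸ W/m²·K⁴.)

Q ≈ 5.22 W

Convert: 66 °C = 339 K.
Q = εσA(T⁴ − T_s⁴). T⁴ − T_s⁴ = (339)⁴ − (284)⁴ = 1.32×10^10 − 6.51×10^9 = 6.70×10^9 K⁴.
Q = 0.928 × 5.67×10⁻⁸ × 0.0148 × 6.70×10^9 = 5.22 W.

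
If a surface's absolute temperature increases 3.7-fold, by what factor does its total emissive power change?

factor ≈ 187

P ∝ T⁴, so the power scales as (3.7)⁴ = 187.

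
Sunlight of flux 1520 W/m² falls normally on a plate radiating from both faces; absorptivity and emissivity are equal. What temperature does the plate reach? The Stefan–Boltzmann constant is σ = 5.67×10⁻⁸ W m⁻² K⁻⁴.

T ≈ 340 K

Absorbed flux αS = emitted flux 2εσT⁴ per unit area; with α = ε this gives T = (S/2σ)^(1/4).
T = (1520 / (2 × 5.67×10⁻⁸))^(1/4) = (1.34×10^10)^(1/4).
T = 340 K.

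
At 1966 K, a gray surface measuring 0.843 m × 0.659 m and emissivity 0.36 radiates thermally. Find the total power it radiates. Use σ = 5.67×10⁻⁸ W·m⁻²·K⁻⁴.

P ≈ 1.69×10^5 W

A = 0.843 × 0.659 = 0.556 m².
Stefan–Boltzmann: P = εσAT⁴ = 0.36 × 5.67×10⁻⁸ × 0.556 × (1966)⁴ = 0.36 × 5.67×10⁻⁸ × 0.556 × 1.49×10^13.
P = 1.69×10^5 W.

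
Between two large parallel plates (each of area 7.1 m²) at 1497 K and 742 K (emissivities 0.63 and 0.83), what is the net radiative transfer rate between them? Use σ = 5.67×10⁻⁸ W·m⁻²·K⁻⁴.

Q ≈ 1.06×10^6 W

For two large parallel gray plates, q = σ(T₁⁴ − T₂⁴) / (1/ε₁ + 1/ε₂ − 1).
1/ε₁ + 1/ε₂ − 1 = 1/0.63 + 1/0.83 − 1 = 1.792.
T₁⁴ − T₂⁴ = 5.02×10^12 − 3.03×10^11 = 4.72×10^12 K⁴.
q = 5.67×10⁻⁸ × 4.72×10^12 / 1.792 = 1.49×10^5 W/m².
Q = q·A = 1.49×10^5 × 7.1 = 1.06×10^6 W.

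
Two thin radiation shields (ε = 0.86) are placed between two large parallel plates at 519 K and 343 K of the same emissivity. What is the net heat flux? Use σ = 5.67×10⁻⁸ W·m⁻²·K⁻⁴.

Each of the 3 gaps contributes resistance (2/ε − 1) = 2/0.86 − 1 = 1.326; total = 3.977.
q = σ(T₁⁴ − T₂⁴) / 3.977 = 5.67×10⁻⁸ × 5.87×10^10 / 3.977 = 837 W/m².

q ≈ 837 W/m²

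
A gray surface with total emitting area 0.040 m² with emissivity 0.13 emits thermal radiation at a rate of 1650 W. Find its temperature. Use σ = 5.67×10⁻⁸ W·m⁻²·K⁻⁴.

T ≈ 1540 K

From P = εσAT⁴, T = (P / εσA)^(1/4) = (1650 / (0.13 × 5.67×10⁻⁸ × 0.0400))^(1/4).
T = (5.60×10^12)^(1/4) = 1540 K.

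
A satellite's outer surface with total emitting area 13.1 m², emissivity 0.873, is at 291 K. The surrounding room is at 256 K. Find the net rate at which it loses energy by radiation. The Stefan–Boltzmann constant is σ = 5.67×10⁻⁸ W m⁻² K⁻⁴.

Q = εσA(T⁴ − T_s⁴). T⁴ − T_s⁴ = (291)⁴ − (256)⁴ = 7.17×10^9 − 4.29×10^9 = 2.88×10^9 K⁴.
Q = 0.873 × 5.67×10⁻⁸ × 13.1 × 2.88×10^9 = 1860 W.

Q ≈ 1860 W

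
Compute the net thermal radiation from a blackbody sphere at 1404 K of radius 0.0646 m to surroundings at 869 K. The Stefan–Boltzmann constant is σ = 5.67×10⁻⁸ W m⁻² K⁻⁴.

Q ≈ 9860 W

A = 4πr² = 4π × (0.0646)² = 0.0524 m².
Q = σA(T⁴ − T_s⁴). T⁴ − T_s⁴ = (1404)⁴ − (869)⁴ = 3.89×10^12 − 5.70×10^11 = 3.32×10^12 K⁴.
Q = 5.67×10⁻⁸ × 0.0524 × 3.32×10^12 = 9860 W.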